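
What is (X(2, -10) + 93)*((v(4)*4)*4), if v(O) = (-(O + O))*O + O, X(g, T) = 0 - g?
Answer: -40768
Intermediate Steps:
X(g, T) = -g
v(O) = O - 2*O² (v(O) = (-2*O)*O + O = -2*O² + O = O - 2*O²)
(X(2, -10) + 93)*((v(4)*4)*4) = (-1*2 + 93)*(((4*(1 - 2*4))*4)*4) = (-2 + 93)*(((4*(1 - 8))*4)*4) = 91*(((4*(-7))*4)*4) = 91*(-28*4*4) = 91*(-112*4) = 91*(-448) = -40768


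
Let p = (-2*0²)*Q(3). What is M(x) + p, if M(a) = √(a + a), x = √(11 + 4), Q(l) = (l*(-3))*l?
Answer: √2*15^(¼) ≈ 2.7832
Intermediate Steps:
Q(l) = -3*l² (Q(l) = (-3*l)*l = -3*l²)
p = 0 (p = (-2*0²)*(-3*3²) = (-2*0)*(-3*9) = 0*(-27) = 0)
x = √15 ≈ 3.8730
M(a) = √2*√a (M(a) = √(2*a) = √2*√a)
M(x) + p = √2*√(√15) + 0 = √2*15^(¼) + 0 = √2*15^(¼)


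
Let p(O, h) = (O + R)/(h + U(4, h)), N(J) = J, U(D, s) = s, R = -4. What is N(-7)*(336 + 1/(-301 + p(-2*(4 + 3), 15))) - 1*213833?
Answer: -326006945/1508 ≈ -2.1619e+5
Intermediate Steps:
p(O, h) = (-4 + O)/(2*h) (p(O, h) = (O - 4)/(h + h) = (-4 + O)/((2*h)) = (-4 + O)*(1/(2*h)) = (-4 + O)/(2*h))
N(-7)*(336 + 1/(-301 + p(-2*(4 + 3), 15))) - 1*213833 = -7*(336 + 1/(-301 + (½)*(-4 - 2*(4 + 3))/15)) - 1*213833 = -7*(336 + 1/(-301 + (½)*(1/15)*(-4 - 2*7))) - 213833 = -7*(336 + 1/(-301 + (½)*(1/15)*(-4 - 14))) - 213833 = -7*(336 + 1/(-301 + (½)*(1/15)*(-18))) - 213833 = -7*(336 + 1/(-301 - ⅗)) - 213833 = -7*(336 + 1/(-1508/5)) - 213833 = -7*(336 - 5/1508) - 213833 = -7*506683/1508 - 213833 = -3546781/1508 - 213833 = -326006945/1508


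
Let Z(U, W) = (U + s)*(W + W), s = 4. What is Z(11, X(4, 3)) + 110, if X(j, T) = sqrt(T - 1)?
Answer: 110 + 30*sqrt(2) ≈ 152.43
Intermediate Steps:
X(j, T) = sqrt(-1 + T)
Z(U, W) = 2*W*(4 + U) (Z(U, W) = (U + 4)*(W + W) = (4 + U)*(2*W) = 2*W*(4 + U))
Z(11, X(4, 3)) + 110 = 2*sqrt(-1 + 3)*(4 + 11) + 110 = 2*sqrt(2)*15 + 110 = 30*sqrt(2) + 110 = 110 + 30*sqrt(2)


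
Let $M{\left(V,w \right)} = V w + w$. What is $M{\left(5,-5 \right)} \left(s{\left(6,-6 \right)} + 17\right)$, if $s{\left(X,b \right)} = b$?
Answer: $-330$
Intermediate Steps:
$M{\left(V,w \right)} = w + V w$
$M{\left(5,-5 \right)} \left(s{\left(6,-6 \right)} + 17\right) = - 5 \left(1 + 5\right) \left(-6 + 17\right) = \left(-5\right) 6 \cdot 11 = \left(-30\right) 11 = -330$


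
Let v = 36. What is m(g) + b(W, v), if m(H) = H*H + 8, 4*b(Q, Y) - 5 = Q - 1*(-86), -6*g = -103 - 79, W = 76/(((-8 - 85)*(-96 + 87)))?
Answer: 3183559/3348 ≈ 950.88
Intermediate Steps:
W = 76/837 (W = 76/((-93*(-9))) = 76/837 ≈ 0.090801)
g = 91/3 (g = -(-103 - 79)/6 = -⅙*(-182) = 91/3 ≈ 30.333)
b(Q, Y) = 91/4 + Q/4 (b(Q, Y) = 5/4 + (Q - 1*(-86))/4 = 5/4 + (Q + 86)/4 = 5/4 + (86 + Q)/4 = 5/4 + (43/2 + Q/4) = 91/4 + Q/4)
m(H) = 8 + H² (m(H) = H² + 8 = 8 + H²)
m(g) + b(W, v) = (8 + (91/3)²) + (91/4 + (¼)*(76/837)) = (8 + 8281/9) + (91/4 + 19/837) = 8353/9 + 76243/3348 = 3183559/3348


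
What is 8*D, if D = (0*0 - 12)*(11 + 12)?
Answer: -2208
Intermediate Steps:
D = -276 (D = (0 - 12)*23 = -12*23 = -276)
8*D = 8*(-276) = -2208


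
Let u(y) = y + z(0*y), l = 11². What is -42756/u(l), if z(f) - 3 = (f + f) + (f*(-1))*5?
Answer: -10689/31 ≈ -344.81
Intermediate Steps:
l = 121
z(f) = 3 - 3*f (z(f) = 3 + ((f + f) + (f*(-1))*5) = 3 + (2*f - f*5) = 3 + (2*f - 5*f) = 3 - 3*f)
u(y) = 3 + y (u(y) = y + (3 - 0*y) = y + (3 - 3*0) = y + (3 + 0) = y + 3 = 3 + y)
-42756/u(l) = -42756/(3 + 121) = -42756/124 = -42756*1/124 = -10689/31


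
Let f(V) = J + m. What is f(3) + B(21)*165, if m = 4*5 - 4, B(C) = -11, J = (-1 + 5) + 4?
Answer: -1791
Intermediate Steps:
J = 8 (J = 4 + 4 = 8)
m = 16 (m = 20 - 4 = 16)
f(V) = 24 (f(V) = 8 + 16 = 24)
f(3) + B(21)*165 = 24 - 11*165 = 24 - 1815 = -1791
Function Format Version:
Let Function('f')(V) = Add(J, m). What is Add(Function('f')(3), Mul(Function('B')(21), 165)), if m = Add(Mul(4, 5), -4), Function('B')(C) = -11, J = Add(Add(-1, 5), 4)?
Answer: -1791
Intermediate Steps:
J = 8 (J = Add(4, 4) = 8)
m = 16 (m = Add(20, -4) = 16)
Function('f')(V) = 24 (Function('f')(V) = Add(8, 16) = 24)
Add(Function('f')(3), Mul(Function('B')(21), 165)) = Add(24, Mul(-11, 165)) = Add(24, -1815) = -1791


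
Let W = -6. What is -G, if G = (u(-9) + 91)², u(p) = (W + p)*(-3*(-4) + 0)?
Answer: -7921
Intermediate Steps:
u(p) = -72 + 12*p (u(p) = (-6 + p)*(-3*(-4) + 0) = (-6 + p)*(12 + 0) = (-6 + p)*12 = -72 + 12*p)
G = 7921 (G = ((-72 + 12*(-9)) + 91)² = ((-72 - 108) + 91)² = (-180 + 91)² = (-89)² = 7921)
-G = -1*7921 = -7921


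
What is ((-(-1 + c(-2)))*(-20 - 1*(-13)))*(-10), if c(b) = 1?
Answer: 0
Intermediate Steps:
((-(-1 + c(-2)))*(-20 - 1*(-13)))*(-10) = ((-(-1 + 1))*(-20 - 1*(-13)))*(-10) = ((-1*0)*(-20 + 13))*(-10) = (0*(-7))*(-10) = 0*(-10) = 0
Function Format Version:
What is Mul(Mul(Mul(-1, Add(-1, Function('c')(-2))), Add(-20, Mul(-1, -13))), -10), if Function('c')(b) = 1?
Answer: 0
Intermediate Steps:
Mul(Mul(Mul(-1, Add(-1, Function('c')(-2))), Add(-20, Mul(-1, -13))), -10) = Mul(Mul(Mul(-1, Add(-1, 1)), Add(-20, Mul(-1, -13))), -10) = Mul(Mul(Mul(-1, 0), Add(-20, 13)), -10) = Mul(Mul(0, -7), -10) = Mul(0, -10) = 0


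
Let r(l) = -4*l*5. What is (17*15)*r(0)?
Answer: 0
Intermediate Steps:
r(l) = -20*l
(17*15)*r(0) = (17*15)*(-20*0) = 255*0 = 0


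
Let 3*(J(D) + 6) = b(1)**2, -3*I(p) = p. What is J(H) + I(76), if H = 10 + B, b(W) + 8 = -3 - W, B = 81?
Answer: 50/3 ≈ 16.667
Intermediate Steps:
I(p) = -p/3
b(W) = -11 - W (b(W) = -8 + (-3 - W) = -11 - W)
H = 91 (H = 10 + 81 = 91)
J(D) = 42 (J(D) = -6 + (-11 - 1*1)**2/3 = -6 + (-11 - 1)**2/3 = -6 + (1/3)*(-12)**2 = -6 + (1/3)*144 = -6 + 48 = 42)
J(H) + I(76) = 42 - 1/3*76 = 42 - 76/3 = 50/3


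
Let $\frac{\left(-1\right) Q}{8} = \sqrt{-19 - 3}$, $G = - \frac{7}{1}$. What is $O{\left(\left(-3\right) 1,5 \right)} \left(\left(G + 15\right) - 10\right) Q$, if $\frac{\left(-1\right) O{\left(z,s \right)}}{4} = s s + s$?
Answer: $- 1920 i \sqrt{22} \approx - 9005.6 i$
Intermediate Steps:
$G = -7$ ($G = \left(-7\right) 1 = -7$)
$Q = - 8 i \sqrt{22}$ ($Q = - 8 \sqrt{-19 - 3} = - 8 \sqrt{-22} = - 8 i \sqrt{22} \approx - 37.523 i$)
$O{\left(z,s \right)} = - 4 s - 4 s^{2}$ ($O{\left(z,s \right)} = - 4 \left(s s + s\right) = - 4 \left(s^{2} + s\right) = - 4 \left(s + s^{2}\right) = - 4 s - 4 s^{2}$)
$O{\left(\left(-3\right) 1,5 \right)} \left(\left(G + 15\right) - 10\right) Q = \left(-4\right) 5 \left(1 + 5\right) \left(\left(-7 + 15\right) - 10\right) \left(- 8 i \sqrt{22}\right) = \left(-4\right) 5 \cdot 6 \left(8 - 10\right) \left(- 8 i \sqrt{22}\right) = \left(-120\right) \left(-2\right) \left(- 8 i \sqrt{22}\right) = 240 \left(- 8 i \sqrt{22}\right) = - 1920 i \sqrt{22}$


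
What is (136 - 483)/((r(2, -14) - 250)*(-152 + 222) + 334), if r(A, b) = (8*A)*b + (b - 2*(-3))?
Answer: 347/33406 ≈ 0.010387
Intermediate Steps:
r(A, b) = 6 + b + 8*A*b (r(A, b) = 8*A*b + (b + 6) = 8*A*b + (6 + b) = 6 + b + 8*A*b)
(136 - 483)/((r(2, -14) - 250)*(-152 + 222) + 334) = (136 - 483)/(((6 - 14 + 8*2*(-14)) - 250)*(-152 + 222) + 334) = -347/(((6 - 14 - 224) - 250)*70 + 334) = -347/((-232 - 250)*70 + 334) = -347/(-482*70 + 334) = -347/(-33740 + 334) = -347/(-33406) = -347*(-1/33406) = 347/33406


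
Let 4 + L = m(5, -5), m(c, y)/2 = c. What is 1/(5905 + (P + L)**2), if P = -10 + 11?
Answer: 1/5954 ≈ 0.00016795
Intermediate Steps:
P = 1
m(c, y) = 2*c
L = 6 (L = -4 + 2*5 = -4 + 10 = 6)
1/(5905 + (P + L)**2) = 1/(5905 + (1 + 6)**2) = 1/(5905 + 7**2) = 1/(5905 + 49) = 1/5954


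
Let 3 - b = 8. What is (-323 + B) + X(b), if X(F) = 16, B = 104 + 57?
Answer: -146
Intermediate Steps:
b = -5 (b = 3 - 1*8 = 3 - 8 = -5)
B = 161
(-323 + B) + X(b) = (-323 + 161) + 16 = -162 + 16 = -146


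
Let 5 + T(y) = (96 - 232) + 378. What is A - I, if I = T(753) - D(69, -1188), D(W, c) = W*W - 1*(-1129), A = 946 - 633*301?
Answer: -183934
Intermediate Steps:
T(y) = 237 (T(y) = -5 + ((96 - 232) + 378) = -5 + (-136 + 378) = -5 + 242 = 237)
A = -189587 (A = 946 - 190533 = -189587)
D(W, c) = 1129 + W² (D(W, c) = W² + 1129 = 1129 + W²)
I = -5653 (I = 237 - (1129 + 69²) = 237 - (1129 + 4761) = 237 - 1*5890 = 237 - 5890 = -5653)
A - I = -189587 - 1*(-5653) = -189587 + 5653 = -183934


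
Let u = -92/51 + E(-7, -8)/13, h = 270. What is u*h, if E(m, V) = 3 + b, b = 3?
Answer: -80100/221 ≈ -362.44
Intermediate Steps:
E(m, V) = 6 (E(m, V) = 3 + 3 = 6)
u = -890/663 (u = -92/51 + 6/13 = -890/663 ≈ -1.3424)
u*h = -890/663*270 = -80100/221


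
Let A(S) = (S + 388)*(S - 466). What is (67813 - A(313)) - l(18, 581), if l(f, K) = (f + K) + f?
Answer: 174449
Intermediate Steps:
l(f, K) = K + 2*f (l(f, K) = (K + f) + f = K + 2*f)
A(S) = (-466 + S)*(388 + S) (A(S) = (388 + S)*(-466 + S) = (-466 + S)*(388 + S))
(67813 - A(313)) - l(18, 581) = (67813 - (-180808 + 313**2 - 78*313)) - (581 + 2*18) = (67813 - (-180808 + 97969 - 24414)) - (581 + 36) = (67813 - 1*(-107253)) - 1*617 = (67813 + 107253) - 617 = 175066 - 617 = 174449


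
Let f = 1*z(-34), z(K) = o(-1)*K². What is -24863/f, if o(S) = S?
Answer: 24863/1156 ≈ 21.508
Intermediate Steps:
z(K) = -K²
f = -1156 (f = 1*(-1*(-34)²) = 1*(-1*1156) = 1*(-1156) = -1156)
-24863/f = -24863/(-1156) = -24863*(-1/1156) = 24863/1156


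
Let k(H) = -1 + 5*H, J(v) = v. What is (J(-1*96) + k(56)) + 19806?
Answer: 19989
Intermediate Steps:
(J(-1*96) + k(56)) + 19806 = (-1*96 + (-1 + 5*56)) + 19806 = (-96 + (-1 + 280)) + 19806 = (-96 + 279) + 19806 = 183 + 19806 = 19989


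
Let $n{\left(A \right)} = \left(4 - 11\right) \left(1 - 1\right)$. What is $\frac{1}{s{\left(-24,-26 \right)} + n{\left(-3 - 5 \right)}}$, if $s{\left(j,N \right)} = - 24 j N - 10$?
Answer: $- \frac{1}{14986} \approx -6.6729 \cdot 10^{-5}$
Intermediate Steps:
$s{\left(j,N \right)} = -10 - 24 N j$ ($s{\left(j,N \right)} = - 24 N j - 10 = -10 - 24 N j$)
$n{\left(A \right)} = 0$ ($n{\left(A \right)} = \left(-7\right) 0 = 0$)
$\frac{1}{s{\left(-24,-26 \right)} + n{\left(-3 - 5 \right)}} = \frac{1}{\left(-10 - \left(-624\right) \left(-24\right)\right) + 0} = \frac{1}{\left(-10 - 14976\right) + 0} = \frac{1}{-14986 + 0} = \frac{1}{-14986} = - \frac{1}{14986}$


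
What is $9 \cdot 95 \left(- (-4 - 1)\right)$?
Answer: $4275$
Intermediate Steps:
$9 \cdot 95 \left(- (-4 - 1)\right) = 855 \left(\left(-1\right) \left(-5\right)\right) = 855 \cdot 5 = 4275$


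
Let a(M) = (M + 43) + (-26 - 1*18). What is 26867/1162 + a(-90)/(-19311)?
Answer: 518934379/22439382 ≈ 23.126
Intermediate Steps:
a(M) = -1 + M (a(M) = (43 + M) + (-26 - 18) = (43 + M) - 44 = -1 + M)
26867/1162 + a(-90)/(-19311) = 26867/1162 + (-1 - 90)/(-19311) = 26867*(1/1162) - 91*(-1/19311) = 26867/1162 + 91/19311 = 518934379/22439382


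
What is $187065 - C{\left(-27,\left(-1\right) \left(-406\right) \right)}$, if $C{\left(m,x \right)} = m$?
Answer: $187092$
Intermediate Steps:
$187065 - C{\left(-27,\left(-1\right) \left(-406\right) \right)} = 187065 - -27 = 187065 + 27 = 187092$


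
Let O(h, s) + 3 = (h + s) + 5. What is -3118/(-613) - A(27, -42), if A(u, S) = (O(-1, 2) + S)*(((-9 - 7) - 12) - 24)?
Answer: -1240046/613 ≈ -2022.9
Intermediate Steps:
O(h, s) = 2 + h + s (O(h, s) = -3 + ((h + s) + 5) = -3 + (5 + h + s) = 2 + h + s)
A(u, S) = -156 - 52*S (A(u, S) = ((2 - 1 + 2) + S)*(((-9 - 7) - 12) - 24) = (3 + S)*((-16 - 12) - 24) = (3 + S)*(-28 - 24) = (3 + S)*(-52) = -156 - 52*S)
-3118/(-613) - A(27, -42) = -3118/(-613) - (-156 - 52*(-42)) = -3118*(-1/613) - (-156 + 2184) = 3118/613 - 1*2028 = 3118/613 - 2028 = -1240046/613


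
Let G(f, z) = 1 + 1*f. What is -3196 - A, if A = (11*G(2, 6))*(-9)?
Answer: -2899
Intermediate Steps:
G(f, z) = 1 + f
A = -297 (A = (11*(1 + 2))*(-9) = (11*3)*(-9) = 33*(-9) = -297)
-3196 - A = -3196 - 1*(-297) = -3196 + 297 = -2899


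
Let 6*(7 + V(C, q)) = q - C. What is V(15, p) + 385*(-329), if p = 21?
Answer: -126671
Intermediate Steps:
V(C, q) = -7 - C/6 + q/6 (V(C, q) = -7 + (q - C)/6 = -7 + (-C/6 + q/6) = -7 - C/6 + q/6)
V(15, p) + 385*(-329) = (-7 - ⅙*15 + (⅙)*21) + 385*(-329) = (-7 - 5/2 + 7/2) - 126665 = -6 - 126665 = -126671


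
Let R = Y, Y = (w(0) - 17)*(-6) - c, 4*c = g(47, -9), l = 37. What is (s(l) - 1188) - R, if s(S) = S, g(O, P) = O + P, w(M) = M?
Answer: -2487/2 ≈ -1243.5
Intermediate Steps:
c = 19/2 (c = (47 - 9)/4 = (¼)*38 = 19/2 ≈ 9.5000)
Y = 185/2 (Y = (0 - 17)*(-6) - 1*19/2 = -17*(-6) - 19/2 = 102 - 19/2 = 185/2 ≈ 92.500)
R = 185/2 ≈ 92.500
(s(l) - 1188) - R = (37 - 1188) - 1*185/2 = -1151 - 185/2 = -2487/2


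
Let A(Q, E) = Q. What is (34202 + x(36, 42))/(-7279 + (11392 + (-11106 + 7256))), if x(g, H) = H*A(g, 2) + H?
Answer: 35756/263 ≈ 135.95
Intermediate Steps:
x(g, H) = H + H*g (x(g, H) = H*g + H = H + H*g)
(34202 + x(36, 42))/(-7279 + (11392 + (-11106 + 7256))) = (34202 + 42*(1 + 36))/(-7279 + (11392 + (-11106 + 7256))) = (34202 + 42*37)/(-7279 + (11392 - 3850)) = (34202 + 1554)/(-7279 + 7542) = 35756/263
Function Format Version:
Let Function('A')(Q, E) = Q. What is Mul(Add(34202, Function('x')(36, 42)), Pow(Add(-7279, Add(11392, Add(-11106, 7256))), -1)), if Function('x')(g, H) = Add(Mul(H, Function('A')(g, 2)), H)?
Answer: Rational(35756, 263) ≈ 135.95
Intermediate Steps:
Function('x')(g, H) = Add(H, Mul(H, g)) (Function('x')(g, H) = Add(Mul(H, g), H) = Add(H, Mul(H, g)))
Mul(Add(34202, Function('x')(36, 42)), Pow(Add(-7279, Add(11392, Add(-11106, 7256))), -1)) = Mul(Add(34202, Mul(42, Add(1, 36))), Pow(Add(-7279, Add(11392, Add(-11106, 7256))), -1)) = Mul(Add(34202, Mul(42, 37)), Pow(Add(-7279, Add(11392, -3850)), -1)) = Mul(Add(34202, 1554), Pow(Add(-7279, 7542), -1)) = Mul(35756, Pow(263, -1)) = Mul(35756, Rational(1, 263)) = Rational(35756, 263)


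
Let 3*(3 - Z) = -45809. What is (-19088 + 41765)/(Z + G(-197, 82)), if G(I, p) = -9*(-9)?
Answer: 68031/46061 ≈ 1.4770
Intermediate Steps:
Z = 45818/3 (Z = 3 - ⅓*(-45809) = 3 + 45809/3 = 45818/3 ≈ 15273.)
G(I, p) = 81
(-19088 + 41765)/(Z + G(-197, 82)) = (-19088 + 41765)/(45818/3 + 81) = 22677/(46061/3) = 22677*(3/46061) = 68031/46061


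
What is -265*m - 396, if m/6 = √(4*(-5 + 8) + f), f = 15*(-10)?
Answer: -396 - 1590*I*√138 ≈ -396.0 - 18678.0*I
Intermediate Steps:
f = -150
m = 6*I*√138 (m = 6*√(4*(-5 + 8) - 150) = 6*√(4*3 - 150) = 6*√(12 - 150) = 6*√(-138) = 6*(I*√138) = 6*I*√138 ≈ 70.484*I)
-265*m - 396 = -1590*I*√138 - 396 = -396 - 1590*I*√138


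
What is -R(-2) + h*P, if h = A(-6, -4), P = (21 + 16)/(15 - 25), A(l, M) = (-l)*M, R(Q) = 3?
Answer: 429/5 ≈ 85.800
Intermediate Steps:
A(l, M) = -M*l
P = -37/10 (P = 37/(-10) = 37*(-1/10) = -37/10 ≈ -3.7000)
h = -24 (h = -1*(-4)*(-6) = -24)
-R(-2) + h*P = -1*3 - 24*(-37/10) = -3 + 444/5 = 429/5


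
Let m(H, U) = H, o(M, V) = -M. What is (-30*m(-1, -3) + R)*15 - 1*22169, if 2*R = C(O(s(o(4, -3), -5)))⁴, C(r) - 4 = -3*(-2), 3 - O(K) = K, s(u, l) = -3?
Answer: 53281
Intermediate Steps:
O(K) = 3 - K
C(r) = 10 (C(r) = 4 - 3*(-2) = 4 + 6 = 10)
R = 5000 (R = (½)*10⁴ = (½)*10000 = 5000)
(-30*m(-1, -3) + R)*15 - 1*22169 = (-30*(-1) + 5000)*15 - 1*22169 = (30 + 5000)*15 - 22169 = 5030*15 - 22169 = 75450 - 22169 = 53281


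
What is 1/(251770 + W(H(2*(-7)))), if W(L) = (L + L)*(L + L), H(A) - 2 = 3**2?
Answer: 1/252254 ≈ 3.9643e-6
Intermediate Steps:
H(A) = 11 (H(A) = 2 + 3**2 = 2 + 9 = 11)
W(L) = 4*L**2 (W(L) = (2*L)*(2*L) = 4*L**2)
1/(251770 + W(H(2*(-7)))) = 1/(251770 + 4*11**2) = 1/(251770 + 4*121) = 1/(251770 + 484) = 1/252254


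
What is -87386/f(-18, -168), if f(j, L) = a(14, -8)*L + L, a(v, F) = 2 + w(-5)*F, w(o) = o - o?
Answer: 43693/252 ≈ 173.39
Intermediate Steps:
w(o) = 0
a(v, F) = 2 (a(v, F) = 2 + 0*F = 2 + 0 = 2)
f(j, L) = 3*L (f(j, L) = 2*L + L = 3*L)
-87386/f(-18, -168) = -87386/(3*(-168)) = -87386/(-504) = -87386*(-1/504) = 43693/252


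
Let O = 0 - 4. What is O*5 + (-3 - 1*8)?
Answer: -31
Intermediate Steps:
O = -4
O*5 + (-3 - 1*8) = -4*5 + (-3 - 1*8) = -20 + (-3 - 8) = -20 - 11 = -31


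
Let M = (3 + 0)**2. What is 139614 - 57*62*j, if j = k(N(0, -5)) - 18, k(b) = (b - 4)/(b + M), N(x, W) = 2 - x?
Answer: 2242554/11 ≈ 2.0387e+5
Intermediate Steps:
M = 9 (M = 3**2 = 9)
k(b) = (-4 + b)/(9 + b) (k(b) = (b - 4)/(b + 9) = (-4 + b)/(9 + b))
j = -200/11 (j = (-4 + (2 - 1*0))/(9 + (2 - 1*0)) - 18 = (-4 + (2 + 0))/(9 + (2 + 0)) - 18 = (-4 + 2)/(9 + 2) - 18 = -2/11 - 18 = -200/11 ≈ -18.182)
139614 - 57*62*j = 139614 - 57*62*(-200)/11 = 139614 - 3534*(-200)/11 = 139614 - 1*(-706800/11) = 139614 + 706800/11 = 2242554/11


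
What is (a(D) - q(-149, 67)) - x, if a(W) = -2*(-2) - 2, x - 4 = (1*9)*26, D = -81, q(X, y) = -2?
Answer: -234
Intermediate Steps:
x = 238 (x = 4 + (1*9)*26 = 4 + 9*26 = 4 + 234 = 238)
a(W) = 2 (a(W) = 4 - 2 = 2)
(a(D) - q(-149, 67)) - x = (2 - 1*(-2)) - 1*238 = (2 + 2) - 238 = 4 - 238 = -234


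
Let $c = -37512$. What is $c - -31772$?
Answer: $-5740$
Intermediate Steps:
$c - -31772 = -37512 - -31772 = -37512 + 31772 = -5740$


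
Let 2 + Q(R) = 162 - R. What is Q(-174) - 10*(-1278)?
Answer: 13114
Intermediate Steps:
Q(R) = 160 - R (Q(R) = -2 + (162 - R) = 160 - R)
Q(-174) - 10*(-1278) = (160 - 1*(-174)) - 10*(-1278) = (160 + 174) + 12780 = 334 + 12780 = 13114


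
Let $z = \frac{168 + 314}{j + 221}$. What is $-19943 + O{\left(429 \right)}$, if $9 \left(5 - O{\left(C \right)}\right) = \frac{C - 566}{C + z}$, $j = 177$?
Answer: $- \frac{15362361241}{770508} \approx -19938.0$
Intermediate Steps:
$z = \frac{241}{199}$ ($z = \frac{168 + 314}{177 + 221} = \frac{482}{398} = 482 \cdot \frac{1}{398} = \frac{241}{199} \approx 1.2111$)
$O{\left(C \right)} = 5 - \frac{-566 + C}{9 \left(\frac{241}{199} + C\right)}$ ($O{\left(C \right)} = 5 - \frac{\left(C - 566\right) \frac{1}{C + \frac{241}{199}}}{9} = 5 - \frac{\left(-566 + C\right) \frac{1}{\frac{241}{199} + C}}{9} = 5 - \frac{\frac{1}{\frac{241}{199} + C} \left(-566 + C\right)}{9} = 5 - \frac{-566 + C}{9 \left(\frac{241}{199} + C\right)}$)
$-19943 + O{\left(429 \right)} = -19943 + \frac{123479 + 8756 \cdot 429}{9 \left(241 + 199 \cdot 429\right)} = -19943 + \frac{123479 + 3756324}{9 \left(241 + 85371\right)} = -19943 + \frac{1}{9} \cdot \frac{1}{85612} \cdot 3879803 = -19943 + \frac{3879803}{770508} = - \frac{15362361241}{770508}$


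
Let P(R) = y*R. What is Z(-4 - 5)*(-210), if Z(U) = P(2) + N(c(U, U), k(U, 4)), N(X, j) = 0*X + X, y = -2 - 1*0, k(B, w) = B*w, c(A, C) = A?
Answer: 2730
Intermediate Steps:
y = -2 (y = -2 + 0 = -2)
P(R) = -2*R
N(X, j) = X (N(X, j) = 0 + X = X)
Z(U) = -4 + U (Z(U) = -2*2 + U = -4 + U)
Z(-4 - 5)*(-210) = (-4 + (-4 - 5))*(-210) = (-4 - 9)*(-210) = -13*(-210) = 2730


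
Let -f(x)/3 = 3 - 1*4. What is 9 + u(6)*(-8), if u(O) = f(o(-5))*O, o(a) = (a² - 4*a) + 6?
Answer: -135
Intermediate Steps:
o(a) = 6 + a² - 4*a
f(x) = 3 (f(x) = -3*(3 - 1*4) = -3*(3 - 4) = -3*(-1) = 3)
u(O) = 3*O
9 + u(6)*(-8) = 9 + (3*6)*(-8) = 9 + 18*(-8) = 9 - 144 = -135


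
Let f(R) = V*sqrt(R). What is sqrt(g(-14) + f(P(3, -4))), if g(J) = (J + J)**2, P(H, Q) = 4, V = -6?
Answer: 2*sqrt(193) ≈ 27.785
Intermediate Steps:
g(J) = 4*J**2 (g(J) = (2*J)**2 = 4*J**2)
f(R) = -6*sqrt(R)
sqrt(g(-14) + f(P(3, -4))) = sqrt(4*(-14)**2 - 6*sqrt(4)) = sqrt(4*196 - 6*2) = sqrt(784 - 12) = sqrt(772) = 2*sqrt(193)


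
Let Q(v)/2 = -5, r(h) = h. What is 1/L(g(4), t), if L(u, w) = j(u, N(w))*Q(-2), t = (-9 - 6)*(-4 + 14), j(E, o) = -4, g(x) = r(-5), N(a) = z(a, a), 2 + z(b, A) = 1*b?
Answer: 1/40 ≈ 0.025000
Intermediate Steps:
z(b, A) = -2 + b (z(b, A) = -2 + 1*b = -2 + b)
N(a) = -2 + a
Q(v) = -10 (Q(v) = 2*(-5) = -10)
g(x) = -5
t = -150 (t = -15*10 = -150)
L(u, w) = 40 (L(u, w) = -4*(-10) = 40)
1/L(g(4), t) = 1/40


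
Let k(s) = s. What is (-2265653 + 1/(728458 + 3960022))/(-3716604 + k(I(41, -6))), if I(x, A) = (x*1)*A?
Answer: 3540822925813/5808792296000 ≈ 0.60956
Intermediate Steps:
I(x, A) = A*x (I(x, A) = x*A = A*x)
(-2265653 + 1/(728458 + 3960022))/(-3716604 + k(I(41, -6))) = (-2265653 + 1/(728458 + 3960022))/(-3716604 - 6*41) = (-2265653 + 1/4688480)/(-3716604 - 246) = (-2265653 + 1/4688480)/(-3716850) = -10622468777439/4688480*(-1/3716850) = 3540822925813/5808792296000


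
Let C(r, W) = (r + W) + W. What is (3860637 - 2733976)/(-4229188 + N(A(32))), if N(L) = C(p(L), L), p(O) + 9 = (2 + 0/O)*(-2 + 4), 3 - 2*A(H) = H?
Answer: -1126661/4229222 ≈ -0.26640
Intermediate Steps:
A(H) = 3/2 - H/2
p(O) = -5 (p(O) = -9 + (2 + 0/O)*(-2 + 4) = -9 + (2 + 0)*2 = -9 + 2*2 = -9 + 4 = -5)
C(r, W) = r + 2*W (C(r, W) = (W + r) + W = r + 2*W)
N(L) = -5 + 2*L
(3860637 - 2733976)/(-4229188 + N(A(32))) = (3860637 - 2733976)/(-4229188 + (-5 + 2*(3/2 - 1/2*32))) = 1126661/(-4229188 + (-5 + 2*(3/2 - 16))) = 1126661/(-4229188 + (-5 + 2*(-29/2))) = 1126661/(-4229188 + (-5 - 29)) = 1126661/(-4229188 - 34) = 1126661/(-4229222) = 1126661*(-1/4229222) = -1126661/4229222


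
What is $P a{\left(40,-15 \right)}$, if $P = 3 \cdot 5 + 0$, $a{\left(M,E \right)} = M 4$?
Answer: $2400$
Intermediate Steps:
$a{\left(M,E \right)} = 4 M$
$P = 15$ ($P = 15 + 0 = 15$)
$P a{\left(40,-15 \right)} = 15 \cdot 4 \cdot 40 = 15 \cdot 160 = 2400$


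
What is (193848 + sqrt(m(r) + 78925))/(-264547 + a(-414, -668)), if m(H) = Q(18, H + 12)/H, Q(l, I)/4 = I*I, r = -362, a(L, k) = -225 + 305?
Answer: -193848/264467 - 5*sqrt(101652677)/47868527 ≈ -0.73403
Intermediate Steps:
a(L, k) = 80
Q(l, I) = 4*I**2 (Q(l, I) = 4*(I*I) = 4*I**2)
m(H) = 4*(12 + H)**2/H (m(H) = (4*(H + 12)**2)/H = (4*(12 + H)**2)/H = 4*(12 + H)**2/H)
(193848 + sqrt(m(r) + 78925))/(-264547 + a(-414, -668)) = (193848 + sqrt(4*(12 - 362)**2/(-362) + 78925))/(-264547 + 80) = (193848 + sqrt(4*(-1/362)*(-350)**2 + 78925))/(-264467) = (193848 + sqrt(4*(-1/362)*122500 + 78925))*(-1/264467) = (193848 + sqrt(-245000/181 + 78925))*(-1/264467) = (193848 + sqrt(14040425/181))*(-1/264467) = (193848 + 5*sqrt(101652677)/181)*(-1/264467) = -193848/264467 - 5*sqrt(101652677)/47868527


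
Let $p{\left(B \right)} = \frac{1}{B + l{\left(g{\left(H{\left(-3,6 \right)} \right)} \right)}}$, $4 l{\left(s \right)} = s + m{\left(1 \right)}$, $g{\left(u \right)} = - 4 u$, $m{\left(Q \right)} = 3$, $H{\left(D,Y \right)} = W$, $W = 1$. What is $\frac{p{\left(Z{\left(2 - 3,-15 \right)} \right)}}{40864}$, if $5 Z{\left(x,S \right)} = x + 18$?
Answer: $\frac{5}{643608} \approx 7.7687 \cdot 10^{-6}$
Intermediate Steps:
$H{\left(D,Y \right)} = 1$
$Z{\left(x,S \right)} = \frac{18}{5} + \frac{x}{5}$ ($Z{\left(x,S \right)} = \frac{x + 18}{5} = \frac{18 + x}{5} = \frac{18}{5} + \frac{x}{5}$)
$l{\left(s \right)} = \frac{3}{4} + \frac{s}{4}$ ($l{\left(s \right)} = \frac{s + 3}{4} = \frac{3 + s}{4} = \frac{3}{4} + \frac{s}{4}$)
$p{\left(B \right)} = \frac{1}{- \frac{1}{4} + B}$ ($p{\left(B \right)} = \frac{1}{B + \left(\frac{3}{4} + \frac{\left(-4\right) 1}{4}\right)} = \frac{1}{B + \left(\frac{3}{4} + \frac{1}{4} \left(-4\right)\right)} = \frac{1}{B + \left(\frac{3}{4} - 1\right)} = \frac{1}{B - \frac{1}{4}} = \frac{1}{- \frac{1}{4} + B}$)
$\frac{p{\left(Z{\left(2 - 3,-15 \right)} \right)}}{40864} = \frac{4 \frac{1}{-1 + 4 \left(\frac{18}{5} + \frac{2 - 3}{5}\right)}}{40864} = \frac{4}{-1 + 4 \left(\frac{18}{5} + \frac{2 - 3}{5}\right)} \frac{1}{40864} = \frac{4}{-1 + 4 \left(\frac{18}{5} + \frac{1}{5} \left(-1\right)\right)} \frac{1}{40864} = \frac{4}{-1 + 4 \left(\frac{18}{5} - \frac{1}{5}\right)} \frac{1}{40864} = \frac{4}{-1 + 4 \cdot \frac{17}{5}} \cdot \frac{1}{40864} = \frac{4}{-1 + \frac{68}{5}} \cdot \frac{1}{40864} = \frac{4}{\frac{63}{5}} \cdot \frac{1}{40864} = 4 \cdot \frac{5}{63} \cdot \frac{1}{40864} = \frac{20}{63} \cdot \frac{1}{40864} = \frac{5}{643608}$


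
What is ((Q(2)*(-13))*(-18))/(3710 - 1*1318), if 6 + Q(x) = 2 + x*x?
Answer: 0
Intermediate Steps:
Q(x) = -4 + x² (Q(x) = -6 + (2 + x*x) = -6 + (2 + x²) = -4 + x²)
((Q(2)*(-13))*(-18))/(3710 - 1*1318) = (((-4 + 2²)*(-13))*(-18))/(3710 - 1*1318) = (((-4 + 4)*(-13))*(-18))/(3710 - 1318) = ((0*(-13))*(-18))/2392 = (0*(-18))*(1/2392) = 0*(1/2392) = 0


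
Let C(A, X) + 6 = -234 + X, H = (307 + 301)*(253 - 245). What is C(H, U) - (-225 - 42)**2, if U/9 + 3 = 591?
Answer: -66237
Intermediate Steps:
U = 5292 (U = -27 + 9*591 = -27 + 5319 = 5292)
H = 4864 (H = 608*8 = 4864)
C(A, X) = -240 + X (C(A, X) = -6 + (-234 + X) = -240 + X)
C(H, U) - (-225 - 42)**2 = (-240 + 5292) - (-225 - 42)**2 = 5052 - 1*(-267)**2 = 5052 - 1*71289 = 5052 - 71289 = -66237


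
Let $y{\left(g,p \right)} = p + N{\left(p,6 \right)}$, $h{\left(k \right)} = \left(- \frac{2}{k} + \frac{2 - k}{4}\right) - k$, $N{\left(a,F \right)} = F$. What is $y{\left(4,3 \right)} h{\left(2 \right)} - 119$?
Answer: $-146$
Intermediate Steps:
$h{\left(k \right)} = \frac{1}{2} - \frac{2}{k} - \frac{5 k}{4}$ ($h{\left(k \right)} = \left(- \frac{2}{k} + \left(2 - k\right) \frac{1}{4}\right) - k = \left(- \frac{2}{k} - \left(- \frac{1}{2} + \frac{k}{4}\right)\right) - k = \left(\frac{1}{2} - \frac{2}{k} - \frac{k}{4}\right) - k = \frac{1}{2} - \frac{2}{k} - \frac{5 k}{4}$)
$y{\left(g,p \right)} = 6 + p$ ($y{\left(g,p \right)} = p + 6 = 6 + p$)
$y{\left(4,3 \right)} h{\left(2 \right)} - 119 = \left(6 + 3\right) \left(\frac{1}{2} - \frac{2}{2} - \frac{5}{2}\right) - 119 = 9 \left(\frac{1}{2} - 1 - \frac{5}{2}\right) - 119 = 9 \left(-3\right) - 119 = -27 - 119 = -146$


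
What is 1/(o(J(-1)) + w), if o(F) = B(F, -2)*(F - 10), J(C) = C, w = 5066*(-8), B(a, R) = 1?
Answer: -1/40539 ≈ -2.4668e-5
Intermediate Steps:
w = -40528
o(F) = -10 + F (o(F) = 1*(F - 10) = 1*(-10 + F) = -10 + F)
1/(o(J(-1)) + w) = 1/((-10 - 1) - 40528) = 1/(-11 - 40528) = 1/(-40539) = -1/40539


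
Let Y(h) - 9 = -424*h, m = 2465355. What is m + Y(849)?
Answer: 2105388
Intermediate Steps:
Y(h) = 9 - 424*h
m + Y(849) = 2465355 + (9 - 424*849) = 2465355 + (9 - 359976) = 2465355 - 359967 = 2105388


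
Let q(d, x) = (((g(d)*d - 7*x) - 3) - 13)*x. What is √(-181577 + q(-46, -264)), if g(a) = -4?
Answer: I*√713801 ≈ 844.87*I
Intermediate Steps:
q(d, x) = x*(-16 - 7*x - 4*d) (q(d, x) = (((-4*d - 7*x) - 3) - 13)*x = (((-7*x - 4*d) - 3) - 13)*x = ((-3 - 7*x - 4*d) - 13)*x = (-16 - 7*x - 4*d)*x = x*(-16 - 7*x - 4*d))
√(-181577 + q(-46, -264)) = √(-181577 - 1*(-264)*(16 + 4*(-46) + 7*(-264))) = √(-181577 - 1*(-264)*(16 - 184 - 1848)) = √(-181577 - 1*(-264)*(-2016)) = √(-181577 - 532224) = √(-713801) = I*√713801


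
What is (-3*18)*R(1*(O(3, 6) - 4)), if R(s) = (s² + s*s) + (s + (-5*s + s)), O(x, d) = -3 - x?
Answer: -12420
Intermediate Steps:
R(s) = -3*s + 2*s² (R(s) = (s² + s²) + (s - 4*s) = 2*s² - 3*s = -3*s + 2*s²)
(-3*18)*R(1*(O(3, 6) - 4)) = (-3*18)*((1*((-3 - 1*3) - 4))*(-3 + 2*(1*((-3 - 1*3) - 4)))) = -54*1*((-3 - 3) - 4)*(-3 + 2*(1*((-3 - 3) - 4))) = -54*1*(-6 - 4)*(-3 + 2*(1*(-6 - 4))) = -54*1*(-10)*(-3 + 2*(1*(-10))) = -(-540)*(-3 + 2*(-10)) = -(-540)*(-3 - 20) = -(-540)*(-23) = -54*230 = -12420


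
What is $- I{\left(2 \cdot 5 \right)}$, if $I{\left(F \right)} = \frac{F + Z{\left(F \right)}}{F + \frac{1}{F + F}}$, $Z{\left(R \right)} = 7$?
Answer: $- \frac{340}{201} \approx -1.6915$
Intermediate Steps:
$I{\left(F \right)} = \frac{7 + F}{F + \frac{1}{2 F}}$ ($I{\left(F \right)} = \frac{F + 7}{F + \frac{1}{F + F}} = \frac{7 + F}{F + \frac{1}{2 F}}$)
$- I{\left(2 \cdot 5 \right)} = - \frac{2 \cdot 2 \cdot 5 \left(7 + 2 \cdot 5\right)}{1 + 2 \left(2 \cdot 5\right)^{2}} = - \frac{2 \cdot 10 \left(7 + 10\right)}{1 + 2 \cdot 10^{2}} = - \frac{2 \cdot 10 \cdot 17}{1 + 2 \cdot 100} = - \frac{2 \cdot 10 \cdot 17}{1 + 200} = - \frac{2 \cdot 10 \cdot 17}{201} = \left(-1\right) \frac{340}{201} = - \frac{340}{201}$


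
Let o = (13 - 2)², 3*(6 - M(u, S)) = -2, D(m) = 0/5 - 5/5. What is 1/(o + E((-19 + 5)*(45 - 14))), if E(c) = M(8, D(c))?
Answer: 3/383 ≈ 0.0078329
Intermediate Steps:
D(m) = -1 (D(m) = 0*(⅕) - 5*⅕ = 0 - 1 = -1)
M(u, S) = 20/3 (M(u, S) = 6 - ⅓*(-2) = 6 + ⅔ = 20/3)
o = 121 (o = 11² = 121)
E(c) = 20/3
1/(o + E((-19 + 5)*(45 - 14))) = 1/(121 + 20/3) = 1/(383/3) = 3/383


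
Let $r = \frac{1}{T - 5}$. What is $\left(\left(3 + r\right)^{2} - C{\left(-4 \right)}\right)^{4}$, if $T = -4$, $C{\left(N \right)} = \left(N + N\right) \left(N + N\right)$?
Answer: $\frac{412986285220096}{43046721} \approx 9.5939 \cdot 10^{6}$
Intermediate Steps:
$C{\left(N \right)} = 4 N^{2}$ ($C{\left(N \right)} = 2 N 2 N = 4 N^{2}$)
$r = - \frac{1}{9}$ ($r = \frac{1}{-4 - 5} = \frac{1}{-9} = - \frac{1}{9} \approx -0.11111$)
$\left(\left(3 + r\right)^{2} - C{\left(-4 \right)}\right)^{4} = \left(\left(3 - \frac{1}{9}\right)^{2} - 4 \left(-4\right)^{2}\right)^{4} = \left(\left(\frac{26}{9}\right)^{2} - 4 \cdot 16\right)^{4} = \left(\frac{676}{81} - 64\right)^{4} = \left(- \frac{4508}{81}\right)^{4} = \frac{412986285220096}{43046721}$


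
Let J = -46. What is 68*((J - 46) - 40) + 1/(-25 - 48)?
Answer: -655249/73 ≈ -8976.0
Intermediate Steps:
68*((J - 46) - 40) + 1/(-25 - 48) = 68*((-46 - 46) - 40) + 1/(-25 - 48) = 68*(-92 - 40) + 1/(-73) = 68*(-132) - 1/73 = -8976 - 1/73 = -655249/73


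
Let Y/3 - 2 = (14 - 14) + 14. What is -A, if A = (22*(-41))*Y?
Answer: 43296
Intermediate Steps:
Y = 48 (Y = 6 + 3*((14 - 14) + 14) = 6 + 3*(0 + 14) = 6 + 3*14 = 6 + 42 = 48)
A = -43296 (A = (22*(-41))*48 = -902*48 = -43296)
-A = -1*(-43296) = 43296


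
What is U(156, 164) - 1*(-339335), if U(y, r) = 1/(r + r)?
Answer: 111301881/328 ≈ 3.3934e+5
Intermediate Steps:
U(y, r) = 1/(2*r)
U(156, 164) - 1*(-339335) = (½)/164 - 1*(-339335) = (½)*(1/164) + 339335 = 1/328 + 339335 = 111301881/328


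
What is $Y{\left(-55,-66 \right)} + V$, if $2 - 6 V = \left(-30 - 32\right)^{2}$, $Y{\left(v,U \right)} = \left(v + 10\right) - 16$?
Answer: $- \frac{2104}{3} \approx -701.33$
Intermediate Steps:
$Y{\left(v,U \right)} = -6 + v$ ($Y{\left(v,U \right)} = \left(10 + v\right) - 16 = -6 + v$)
$V = - \frac{1921}{3}$ ($V = \frac{1}{3} - \frac{\left(-30 - 32\right)^{2}}{6} = \frac{1}{3} - \frac{\left(-62\right)^{2}}{6} = \frac{1}{3} - \frac{1922}{3} = - \frac{1921}{3} \approx -640.33$)
$Y{\left(-55,-66 \right)} + V = \left(-6 - 55\right) - \frac{1921}{3} = -61 - \frac{1921}{3} = - \frac{2104}{3}$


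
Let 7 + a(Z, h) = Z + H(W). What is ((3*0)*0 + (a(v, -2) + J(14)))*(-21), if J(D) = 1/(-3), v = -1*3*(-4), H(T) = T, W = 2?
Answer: -140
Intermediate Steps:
v = 12 (v = -3*(-4) = 12)
J(D) = -⅓
a(Z, h) = -5 + Z (a(Z, h) = -7 + (Z + 2) = -7 + (2 + Z) = -5 + Z)
((3*0)*0 + (a(v, -2) + J(14)))*(-21) = ((3*0)*0 + ((-5 + 12) - ⅓))*(-21) = (0*0 + (7 - ⅓))*(-21) = (0 + 20/3)*(-21) = (20/3)*(-21) = -140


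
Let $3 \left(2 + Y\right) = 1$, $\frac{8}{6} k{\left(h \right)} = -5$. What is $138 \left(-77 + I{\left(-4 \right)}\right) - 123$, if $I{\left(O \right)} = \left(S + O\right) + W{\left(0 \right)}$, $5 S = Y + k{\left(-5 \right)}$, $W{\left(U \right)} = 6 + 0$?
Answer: $- \frac{21245}{2} \approx -10623.0$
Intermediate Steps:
$k{\left(h \right)} = - \frac{15}{4}$ ($k{\left(h \right)} = \frac{3}{4} \left(-5\right) = - \frac{15}{4}$)
$W{\left(U \right)} = 6$
$Y = - \frac{5}{3}$ ($Y = -2 + \frac{1}{3} \cdot 1 = -2 + \frac{1}{3} = - \frac{5}{3} \approx -1.6667$)
$S = - \frac{13}{12}$ ($S = \frac{- \frac{5}{3} - \frac{15}{4}}{5} = \frac{1}{5} \left(- \frac{65}{12}\right) = - \frac{13}{12} \approx -1.0833$)
$I{\left(O \right)} = \frac{59}{12} + O$ ($I{\left(O \right)} = \left(- \frac{13}{12} + O\right) + 6 = \frac{59}{12} + O$)
$138 \left(-77 + I{\left(-4 \right)}\right) - 123 = 138 \left(-77 + \left(\frac{59}{12} - 4\right)\right) - 123 = 138 \left(-77 + \frac{11}{12}\right) - 123 = 138 \left(- \frac{913}{12}\right) - 123 = - \frac{20999}{2} - 123 = - \frac{21245}{2}$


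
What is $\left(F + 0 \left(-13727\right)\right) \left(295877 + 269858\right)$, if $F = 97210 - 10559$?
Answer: $49021503485$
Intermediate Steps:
$F = 86651$
$\left(F + 0 \left(-13727\right)\right) \left(295877 + 269858\right) = \left(86651 + 0 \left(-13727\right)\right) \left(295877 + 269858\right) = \left(86651 + 0\right) 565735 = 86651 \cdot 565735 = 49021503485$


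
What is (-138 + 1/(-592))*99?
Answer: -8088003/592 ≈ -13662.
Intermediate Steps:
(-138 + 1/(-592))*99 = (-138 - 1/592)*99 = -81697/592*99 = -8088003/592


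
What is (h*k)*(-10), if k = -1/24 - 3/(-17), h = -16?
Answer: 1100/51 ≈ 21.569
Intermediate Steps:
k = 55/408 (k = -1*1/24 - 3*(-1/17) = -1/24 + 3/17 = 55/408 ≈ 0.13480)
(h*k)*(-10) = -16*55/408*(-10) = -110/51*(-10) = 1100/51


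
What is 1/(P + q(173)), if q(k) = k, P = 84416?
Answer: 1/84589 ≈ 1.1822e-5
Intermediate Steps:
1/(P + q(173)) = 1/(84416 + 173) = 1/84589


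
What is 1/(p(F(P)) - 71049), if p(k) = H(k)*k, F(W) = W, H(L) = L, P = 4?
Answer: -1/71033 ≈ -1.4078e-5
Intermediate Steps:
p(k) = k**2 (p(k) = k*k = k**2)
1/(p(F(P)) - 71049) = 1/(4**2 - 71049) = 1/(16 - 71049) = 1/(-71033) = -1/71033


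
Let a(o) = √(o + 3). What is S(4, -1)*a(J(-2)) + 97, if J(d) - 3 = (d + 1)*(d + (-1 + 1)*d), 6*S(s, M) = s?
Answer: 97 + 4*√2/3 ≈ 98.886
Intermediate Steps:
S(s, M) = s/6
J(d) = 3 + d*(1 + d) (J(d) = 3 + (d + 1)*(d + (-1 + 1)*d) = 3 + (1 + d)*(d + 0*d) = 3 + (1 + d)*(d + 0) = 3 + (1 + d)*d = 3 + d*(1 + d))
a(o) = √(3 + o)
S(4, -1)*a(J(-2)) + 97 = ((⅙)*4)*√(3 + (3 - 2 + (-2)²)) + 97 = 2*√(3 + (3 - 2 + 4))/3 + 97 = 2*√(3 + 5)/3 + 97 = 2*√8/3 + 97 = 2*(2*√2)/3 + 97 = 4*√2/3 + 97 = 97 + 4*√2/3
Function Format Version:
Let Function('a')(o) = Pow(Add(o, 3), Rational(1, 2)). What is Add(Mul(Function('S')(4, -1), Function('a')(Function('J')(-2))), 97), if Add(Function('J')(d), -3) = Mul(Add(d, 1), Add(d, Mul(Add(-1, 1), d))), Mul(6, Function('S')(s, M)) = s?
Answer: Add(97, Mul(Rational(4, 3), Pow(2, Rational(1, 2)))) ≈ 98.886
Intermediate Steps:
Function('S')(s, M) = Mul(Rational(1, 6), s)
Function('J')(d) = Add(3, Mul(d, Add(1, d))) (Function('J')(d) = Add(3, Mul(Add(d, 1), Add(d, Mul(Add(-1, 1), d)))) = Add(3, Mul(Add(1, d), Add(d, Mul(0, d)))) = Add(3, Mul(Add(1, d), Add(d, 0))) = Add(3, Mul(Add(1, d), d)) = Add(3, Mul(d, Add(1, d))))
Function('a')(o) = Pow(Add(3, o), Rational(1, 2))
Add(Mul(Function('S')(4, -1), Function('a')(Function('J')(-2))), 97) = Add(Mul(Mul(Rational(1, 6), 4), Pow(Add(3, Add(3, -2, Pow(-2, 2))), Rational(1, 2))), 97) = Add(Mul(Rational(2, 3), Pow(Add(3, Add(3, -2, 4)), Rational(1, 2))), 97) = Add(Mul(Rational(2, 3), Pow(Add(3, 5), Rational(1, 2))), 97) = Add(Mul(Rational(2, 3), Pow(8, Rational(1, 2))), 97) = Add(Mul(Rational(2, 3), Mul(2, Pow(2, Rational(1, 2)))), 97) = Add(Mul(Rational(4, 3), Pow(2, Rational(1, 2))), 97) = Add(97, Mul(Rational(4, 3), Pow(2, Rational(1, 2))))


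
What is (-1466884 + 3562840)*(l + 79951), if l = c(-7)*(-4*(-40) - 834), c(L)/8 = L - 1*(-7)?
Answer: 167573778156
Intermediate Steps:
c(L) = 56 + 8*L (c(L) = 8*(L - 1*(-7)) = 8*(L + 7) = 8*(7 + L) = 56 + 8*L)
l = 0 (l = (56 + 8*(-7))*(-4*(-40) - 834) = (56 - 56)*(160 - 834) = 0*(-674) = 0)
(-1466884 + 3562840)*(l + 79951) = (-1466884 + 3562840)*(0 + 79951) = 2095956*79951 = 167573778156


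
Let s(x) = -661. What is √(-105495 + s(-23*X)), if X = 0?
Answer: 2*I*√26539 ≈ 325.82*I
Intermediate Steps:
√(-105495 + s(-23*X)) = √(-105495 - 661) = √(-106156) = 2*I*√26539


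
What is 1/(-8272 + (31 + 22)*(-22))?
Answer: -1/9438 ≈ -0.00010595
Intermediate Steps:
1/(-8272 + (31 + 22)*(-22)) = 1/(-8272 + 53*(-22)) = 1/(-8272 - 1166) = 1/(-9438) = -1/9438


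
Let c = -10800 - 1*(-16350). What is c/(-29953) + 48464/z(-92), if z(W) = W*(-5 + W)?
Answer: 350528498/66825143 ≈ 5.2455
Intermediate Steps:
c = 5550 (c = -10800 + 16350 = 5550)
c/(-29953) + 48464/z(-92) = 5550/(-29953) + 48464/((-92*(-5 - 92))) = 5550*(-1/29953) + 48464/((-92*(-97))) = -5550/29953 + 48464/8924 = -5550/29953 + 48464*(1/8924) = -5550/29953 + 12116/2231 = 350528498/66825143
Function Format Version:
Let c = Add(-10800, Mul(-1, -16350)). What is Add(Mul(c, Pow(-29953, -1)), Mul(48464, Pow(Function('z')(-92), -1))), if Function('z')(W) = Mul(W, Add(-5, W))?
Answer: Rational(350528498, 66825143) ≈ 5.2455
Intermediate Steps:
c = 5550 (c = Add(-10800, 16350) = 5550)
Add(Mul(c, Pow(-29953, -1)), Mul(48464, Pow(Function('z')(-92), -1))) = Add(Mul(5550, Pow(-29953, -1)), Mul(48464, Pow(Mul(-92, Add(-5, -92)), -1))) = Add(Mul(5550, Rational(-1, 29953)), Mul(48464, Pow(Mul(-92, -97), -1))) = Add(Rational(-5550, 29953), Mul(48464, Pow(8924, -1))) = Add(Rational(-5550, 29953), Mul(48464, Rational(1, 8924))) = Add(Rational(-5550, 29953), Rational(12116, 2231)) = Rational(350528498, 66825143)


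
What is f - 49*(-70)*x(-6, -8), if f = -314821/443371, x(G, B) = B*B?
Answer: 97328487099/443371 ≈ 2.1952e+5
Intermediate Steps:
x(G, B) = B**2
f = -314821/443371 (f = -314821*1/443371 = -314821/443371 ≈ -0.71006)
f - 49*(-70)*x(-6, -8) = -314821/443371 - 49*(-70)*(-8)**2 = -314821/443371 - (-3430)*64 = -314821/443371 - 1*(-219520) = -314821/443371 + 219520 = 97328487099/443371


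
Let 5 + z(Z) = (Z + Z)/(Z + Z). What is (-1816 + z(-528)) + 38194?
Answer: 36374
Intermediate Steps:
z(Z) = -4 (z(Z) = -5 + (Z + Z)/(Z + Z) = -5 + (2*Z)/((2*Z)) = -5 + (2*Z)*(1/(2*Z)) = -5 + 1 = -4)
(-1816 + z(-528)) + 38194 = (-1816 - 4) + 38194 = -1820 + 38194 = 36374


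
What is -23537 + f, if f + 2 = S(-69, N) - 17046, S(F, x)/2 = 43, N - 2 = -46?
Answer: -40499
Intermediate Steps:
N = -44 (N = 2 - 46 = -44)
S(F, x) = 86 (S(F, x) = 2*43 = 86)
f = -16962 (f = -2 + (86 - 17046) = -2 - 16960 = -16962)
-23537 + f = -23537 - 16962 = -40499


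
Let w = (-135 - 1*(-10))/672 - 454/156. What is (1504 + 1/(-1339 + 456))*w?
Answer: -11973970173/2571296 ≈ -4656.8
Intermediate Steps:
w = -27049/8736 (w = (-135 + 10)*(1/672) - 454*1/156 = -125*1/672 - 227/78 = -125/672 - 227/78 = -27049/8736 ≈ -3.0963)
(1504 + 1/(-1339 + 456))*w = (1504 + 1/(-1339 + 456))*(-27049/8736) = (1504 + 1/(-883))*(-27049/8736) = (1504 - 1/883)*(-27049/8736) = (1328031/883)*(-27049/8736) = -11973970173/2571296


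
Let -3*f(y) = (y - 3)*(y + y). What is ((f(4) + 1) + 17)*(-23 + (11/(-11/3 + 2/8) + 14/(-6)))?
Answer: -161552/369 ≈ -437.81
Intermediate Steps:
f(y) = -2*y*(-3 + y)/3 (f(y) = -(y - 3)*(y + y)/3 = -(-3 + y)*2*y/3 = -2*y*(-3 + y)/3)
((f(4) + 1) + 17)*(-23 + (11/(-11/3 + 2/8) + 14/(-6))) = (((⅔)*4*(3 - 1*4) + 1) + 17)*(-23 + (11/(-11/3 + 2/8) + 14/(-6))) = (((⅔)*4*(3 - 4) + 1) + 17)*(-23 + (11/(-11*⅓ + 2*(⅛)) + 14*(-⅙))) = (((⅔)*4*(-1) + 1) + 17)*(-23 + (11/(-11/3 + ¼) - 7/3)) = ((-8/3 + 1) + 17)*(-23 + (11/(-41/12) - 7/3)) = (-5/3 + 17)*(-23 + (11*(-12/41) - 7/3)) = 46*(-23 + (-132/41 - 7/3))/3 = 46*(-23 - 683/123)/3 = (46/3)*(-3512/123) = -161552/369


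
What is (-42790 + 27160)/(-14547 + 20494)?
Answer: -15630/5947 ≈ -2.6282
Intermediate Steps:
(-42790 + 27160)/(-14547 + 20494) = -15630/5947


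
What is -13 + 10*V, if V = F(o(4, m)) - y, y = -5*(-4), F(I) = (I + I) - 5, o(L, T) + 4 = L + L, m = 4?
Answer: -183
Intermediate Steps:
o(L, T) = -4 + 2*L (o(L, T) = -4 + (L + L) = -4 + 2*L)
F(I) = -5 + 2*I (F(I) = 2*I - 5 = -5 + 2*I)
y = 20
V = -17 (V = (-5 + 2*(-4 + 2*4)) - 1*20 = (-5 + 2*(-4 + 8)) - 20 = (-5 + 2*4) - 20 = (-5 + 8) - 20 = 3 - 20 = -17)
-13 + 10*V = -13 + 10*(-17) = -13 - 170 = -183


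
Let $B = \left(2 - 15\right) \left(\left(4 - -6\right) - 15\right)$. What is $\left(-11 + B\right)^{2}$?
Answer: $2916$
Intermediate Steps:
$B = 65$ ($B = - 13 \left(\left(4 + 6\right) - 15\right) = - 13 \left(10 - 15\right) = \left(-13\right) \left(-5\right) = 65$)
$\left(-11 + B\right)^{2} = \left(-11 + 65\right)^{2} = 54^{2} = 2916$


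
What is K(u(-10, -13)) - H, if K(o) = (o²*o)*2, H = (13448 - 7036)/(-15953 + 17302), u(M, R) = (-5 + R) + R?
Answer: -80382530/1349 ≈ -59587.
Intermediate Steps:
u(M, R) = -5 + 2*R
H = 6412/1349 ≈ 4.7532
K(o) = 2*o³ (K(o) = o³*2 = 2*o³)
K(u(-10, -13)) - H = 2*(-5 + 2*(-13))³ - 1*6412/1349 = 2*(-5 - 26)³ - 6412/1349 = 2*(-31)³ - 6412/1349 = 2*(-29791) - 6412/1349 = -59582 - 6412/1349 = -80382530/1349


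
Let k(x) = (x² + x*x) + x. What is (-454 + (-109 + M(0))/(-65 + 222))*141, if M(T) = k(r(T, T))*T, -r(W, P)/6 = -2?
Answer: -10065567/157 ≈ -64112.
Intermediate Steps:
r(W, P) = 12 (r(W, P) = -6*(-2) = 12)
k(x) = x + 2*x² (k(x) = (x² + x²) + x = 2*x² + x = x + 2*x²)
M(T) = 300*T (M(T) = (12*(1 + 2*12))*T = (12*(1 + 24))*T = (12*25)*T = 300*T)
(-454 + (-109 + M(0))/(-65 + 222))*141 = (-454 + (-109 + 300*0)/(-65 + 222))*141 = (-454 + (-109 + 0)/157)*141 = (-454 - 109*1/157)*141 = (-454 - 109/157)*141 = -71387/157*141 = -10065567/157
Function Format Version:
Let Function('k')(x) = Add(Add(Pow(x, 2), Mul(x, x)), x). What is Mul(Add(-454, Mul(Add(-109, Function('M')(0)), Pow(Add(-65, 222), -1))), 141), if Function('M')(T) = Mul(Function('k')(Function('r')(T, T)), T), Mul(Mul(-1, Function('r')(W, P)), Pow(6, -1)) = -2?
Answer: Rational(-10065567, 157) ≈ -64112.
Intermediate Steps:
Function('r')(W, P) = 12 (Function('r')(W, P) = Mul(-6, -2) = 12)
Function('k')(x) = Add(x, Mul(2, Pow(x, 2))) (Function('k')(x) = Add(Add(Pow(x, 2), Pow(x, 2)), x) = Add(Mul(2, Pow(x, 2)), x) = Add(x, Mul(2, Pow(x, 2))))
Function('M')(T) = Mul(300, T) (Function('M')(T) = Mul(Mul(12, Add(1, Mul(2, 12))), T) = Mul(Mul(12, Add(1, 24)), T) = Mul(Mul(12, 25), T) = Mul(300, T))
Mul(Add(-454, Mul(Add(-109, Function('M')(0)), Pow(Add(-65, 222), -1))), 141) = Mul(Add(-454, Mul(Add(-109, Mul(300, 0)), Pow(Add(-65, 222), -1))), 141) = Mul(Add(-454, Mul(Add(-109, 0), Pow(157, -1))), 141) = Mul(Add(-454, Mul(-109, Rational(1, 157))), 141) = Mul(Add(-454, Rational(-109, 157)), 141) = Mul(Rational(-71387, 157), 141) = Rational(-10065567, 157)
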